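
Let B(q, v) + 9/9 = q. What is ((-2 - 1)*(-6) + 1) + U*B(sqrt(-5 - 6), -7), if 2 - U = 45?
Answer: 62 - 43*I*sqrt(11) ≈ 62.0 - 142.61*I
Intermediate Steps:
U = -43 (U = 2 - 1*45 = 2 - 45 = -43)
B(q, v) = -1 + q
((-2 - 1)*(-6) + 1) + U*B(sqrt(-5 - 6), -7) = ((-2 - 1)*(-6) + 1) - 43*(-1 + sqrt(-5 - 6)) = (-3*(-6) + 1) - 43*(-1 + sqrt(-11)) = (18 + 1) - 43*(-1 + I*sqrt(11)) = 19 + (43 - 43*I*sqrt(11)) = 62 - 43*I*sqrt(11)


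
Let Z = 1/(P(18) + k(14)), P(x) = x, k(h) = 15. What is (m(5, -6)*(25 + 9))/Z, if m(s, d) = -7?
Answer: -7854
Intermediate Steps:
Z = 1/33 (Z = 1/(18 + 15) = 1/33 ≈ 0.030303)
(m(5, -6)*(25 + 9))/Z = (-7*(25 + 9))/(1/33) = -7*34*33 = -238*33 = -7854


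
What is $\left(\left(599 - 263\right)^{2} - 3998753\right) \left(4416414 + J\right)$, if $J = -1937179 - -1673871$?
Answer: $-16138376021842$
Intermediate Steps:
$J = -263308$ ($J = -1937179 + 1673871 = -263308$)
$\left(\left(599 - 263\right)^{2} - 3998753\right) \left(4416414 + J\right) = \left(\left(599 - 263\right)^{2} - 3998753\right) \left(4416414 - 263308\right) = \left(336^{2} - 3998753\right) 4153106 = \left(112896 - 3998753\right) 4153106 = \left(-3885857\right) 4153106 = -16138376021842$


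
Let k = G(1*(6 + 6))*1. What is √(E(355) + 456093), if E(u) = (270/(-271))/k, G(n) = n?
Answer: 9*√1654119502/542 ≈ 675.35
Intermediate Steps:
k = 12 (k = (1*(6 + 6))*1 = (1*12)*1 = 12*1 = 12)
E(u) = -45/542 (E(u) = (270/(-271))/12 = (270*(-1/271))*(1/12) = -270/271*1/12 = -45/542)
√(E(355) + 456093) = √(-45/542 + 456093) = √(247202361/542) = 9*√1654119502/542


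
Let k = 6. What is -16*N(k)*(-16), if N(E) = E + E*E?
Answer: 10752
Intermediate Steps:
N(E) = E + E²
-16*N(k)*(-16) = -96*(1 + 6)*(-16) = -96*7*(-16) = -16*42*(-16) = -672*(-16) = 10752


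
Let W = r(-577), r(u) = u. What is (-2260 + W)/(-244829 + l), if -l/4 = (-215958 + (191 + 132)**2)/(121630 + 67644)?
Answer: 268485169/23169658815 ≈ 0.011588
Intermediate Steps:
W = -577
l = 223258/94637 (l = -4*(-215958 + (191 + 132)**2)/(121630 + 67644) = -4*(-215958 + 323**2)/189274 = -4*(-215958 + 104329)/189274 = -(-446516)/189274 = -4*(-111629/189274) = 223258/94637 ≈ 2.3591)
(-2260 + W)/(-244829 + l) = (-2260 - 577)/(-244829 + 223258/94637) = -2837/(-23169658815/94637) = -2837*(-94637/23169658815) = 268485169/23169658815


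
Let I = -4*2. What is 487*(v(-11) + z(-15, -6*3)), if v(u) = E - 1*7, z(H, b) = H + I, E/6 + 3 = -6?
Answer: -40908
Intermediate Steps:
E = -54 (E = -18 + 6*(-6) = -18 - 36 = -54)
I = -8
z(H, b) = -8 + H (z(H, b) = H - 8 = -8 + H)
v(u) = -61 (v(u) = -54 - 1*7 = -54 - 7 = -61)
487*(v(-11) + z(-15, -6*3)) = 487*(-61 + (-8 - 15)) = 487*(-61 - 23) = 487*(-84) = -40908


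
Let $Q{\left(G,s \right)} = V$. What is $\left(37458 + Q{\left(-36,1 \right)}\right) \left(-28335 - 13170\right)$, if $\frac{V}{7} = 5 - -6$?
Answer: $-1557890175$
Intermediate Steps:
$V = 77$ ($V = 7 \left(5 - -6\right) = 7 \left(5 + 6\right) = 7 \cdot 11 = 77$)
$Q{\left(G,s \right)} = 77$
$\left(37458 + Q{\left(-36,1 \right)}\right) \left(-28335 - 13170\right) = \left(37458 + 77\right) \left(-28335 - 13170\right) = 37535 \left(-41505\right) = -1557890175$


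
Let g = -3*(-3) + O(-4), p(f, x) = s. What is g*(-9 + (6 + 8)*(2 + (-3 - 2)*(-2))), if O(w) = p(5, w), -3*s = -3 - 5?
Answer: 1855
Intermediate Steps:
s = 8/3 (s = -(-3 - 5)/3 = -1/3*(-8) = 8/3 ≈ 2.6667)
p(f, x) = 8/3
O(w) = 8/3
g = 35/3 (g = -3*(-3) + 8/3 = 9 + 8/3 = 35/3 ≈ 11.667)
g*(-9 + (6 + 8)*(2 + (-3 - 2)*(-2))) = 35*(-9 + (6 + 8)*(2 + (-3 - 2)*(-2)))/3 = 35*(-9 + 14*(2 - 5*(-2)))/3 = 35*(-9 + 14*(2 + 10))/3 = 35*(-9 + 14*12)/3 = 35*(-9 + 168)/3 = (35/3)*159 = 1855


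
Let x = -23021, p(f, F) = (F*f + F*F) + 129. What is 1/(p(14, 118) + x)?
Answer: -1/7316 ≈ -0.00013669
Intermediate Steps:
p(f, F) = 129 + F² + F*f (p(f, F) = (F*f + F²) + 129 = (F² + F*f) + 129 = 129 + F² + F*f)
1/(p(14, 118) + x) = 1/((129 + 118² + 118*14) - 23021) = 1/((129 + 13924 + 1652) - 23021) = 1/(15705 - 23021) = 1/(-7316) = -1/7316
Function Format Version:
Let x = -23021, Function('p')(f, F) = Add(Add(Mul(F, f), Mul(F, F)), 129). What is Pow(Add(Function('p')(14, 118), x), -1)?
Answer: Rational(-1, 7316) ≈ -0.00013669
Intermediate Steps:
Function('p')(f, F) = Add(129, Pow(F, 2), Mul(F, f)) (Function('p')(f, F) = Add(Add(Mul(F, f), Pow(F, 2)), 129) = Add(Add(Pow(F, 2), Mul(F, f)), 129) = Add(129, Pow(F, 2), Mul(F, f)))
Pow(Add(Function('p')(14, 118), x), -1) = Pow(Add(Add(129, Pow(118, 2), Mul(118, 14)), -23021), -1) = Pow(Add(Add(129, 13924, 1652), -23021), -1) = Pow(Add(15705, -23021), -1) = Pow(-7316, -1) = Rational(-1, 7316)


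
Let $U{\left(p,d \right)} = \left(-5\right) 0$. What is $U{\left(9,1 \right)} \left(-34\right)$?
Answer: $0$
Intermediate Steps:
$U{\left(p,d \right)} = 0$
$U{\left(9,1 \right)} \left(-34\right) = 0 \left(-34\right) = 0$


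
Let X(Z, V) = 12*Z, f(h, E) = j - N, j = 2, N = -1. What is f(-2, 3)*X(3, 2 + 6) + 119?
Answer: 227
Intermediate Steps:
f(h, E) = 3 (f(h, E) = 2 - 1*(-1) = 2 + 1 = 3)
f(-2, 3)*X(3, 2 + 6) + 119 = 3*(12*3) + 119 = 3*36 + 119 = 108 + 119 = 227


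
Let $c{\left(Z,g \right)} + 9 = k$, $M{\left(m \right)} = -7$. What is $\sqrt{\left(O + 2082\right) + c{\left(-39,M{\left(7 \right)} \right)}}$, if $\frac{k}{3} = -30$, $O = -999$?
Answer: $2 \sqrt{246} \approx 31.369$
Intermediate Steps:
$k = -90$ ($k = 3 \left(-30\right) = -90$)
$c{\left(Z,g \right)} = -99$ ($c{\left(Z,g \right)} = -9 - 90 = -99$)
$\sqrt{\left(O + 2082\right) + c{\left(-39,M{\left(7 \right)} \right)}} = \sqrt{\left(-999 + 2082\right) - 99} = \sqrt{1083 - 99} = \sqrt{984} = 2 \sqrt{246}$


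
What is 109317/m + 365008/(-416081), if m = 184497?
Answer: -7286051433/25588565419 ≈ -0.28474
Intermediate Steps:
109317/m + 365008/(-416081) = 109317/184497 + 365008/(-416081) = 109317*(1/184497) + 365008*(-1/416081) = 36439/61499 - 365008/416081 = -7286051433/25588565419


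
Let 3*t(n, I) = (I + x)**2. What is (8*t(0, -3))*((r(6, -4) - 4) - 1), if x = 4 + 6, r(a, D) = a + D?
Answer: -392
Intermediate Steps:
r(a, D) = D + a
x = 10
t(n, I) = (10 + I)**2/3 (t(n, I) = (I + 10)**2/3 = (10 + I)**2/3)
(8*t(0, -3))*((r(6, -4) - 4) - 1) = (8*((10 - 3)**2/3))*(((-4 + 6) - 4) - 1) = (8*((1/3)*7**2))*((2 - 4) - 1) = (8*((1/3)*49))*(-2 - 1) = (8*(49/3))*(-3) = (392/3)*(-3) = -392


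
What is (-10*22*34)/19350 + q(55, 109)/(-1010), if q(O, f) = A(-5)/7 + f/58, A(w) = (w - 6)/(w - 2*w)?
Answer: -307954379/793466100 ≈ -0.38811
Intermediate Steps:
A(w) = -(-6 + w)/w (A(w) = (-6 + w)/((-w)) = (-6 + w)*(-1/w) = -(-6 + w)/w)
q(O, f) = -11/35 + f/58 (q(O, f) = ((6 - 1*(-5))/(-5))/7 + f/58 = -(6 + 5)/5*(1/7) + f*(1/58) = -1/5*11*(1/7) + f/58 = -11/5*1/7 + f/58 = -11/35 + f/58)
(-10*22*34)/19350 + q(55, 109)/(-1010) = (-10*22*34)/19350 + (-11/35 + (1/58)*109)/(-1010) = -220*34*(1/19350) + (-11/35 + 109/58)*(-1/1010) = -7480*1/19350 + (3177/2030)*(-1/1010) = -748/1935 - 3177/2050300 = -307954379/793466100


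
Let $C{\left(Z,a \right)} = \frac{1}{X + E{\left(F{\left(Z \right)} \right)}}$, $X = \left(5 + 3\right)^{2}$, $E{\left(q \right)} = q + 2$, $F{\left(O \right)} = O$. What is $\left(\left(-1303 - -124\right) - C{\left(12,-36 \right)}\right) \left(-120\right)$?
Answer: $\frac{1839260}{13} \approx 1.4148 \cdot 10^{5}$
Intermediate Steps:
$E{\left(q \right)} = 2 + q$
$X = 64$ ($X = 8^{2} = 64$)
$C{\left(Z,a \right)} = \frac{1}{66 + Z}$ ($C{\left(Z,a \right)} = \frac{1}{64 + \left(2 + Z\right)} = \frac{1}{66 + Z}$)
$\left(\left(-1303 - -124\right) - C{\left(12,-36 \right)}\right) \left(-120\right) = \left(\left(-1303 - -124\right) - \frac{1}{66 + 12}\right) \left(-120\right) = \left(\left(-1303 + 124\right) - \frac{1}{78}\right) \left(-120\right) = \left(-1179 - \frac{1}{78}\right) \left(-120\right) = \left(- \frac{91963}{78}\right) \left(-120\right) = \frac{1839260}{13}$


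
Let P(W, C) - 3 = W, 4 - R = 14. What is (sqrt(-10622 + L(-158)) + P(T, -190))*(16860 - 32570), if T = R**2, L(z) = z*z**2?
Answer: -1618130 - 15710*I*sqrt(3954934) ≈ -1.6181e+6 - 3.1242e+7*I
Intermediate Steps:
L(z) = z**3
R = -10 (R = 4 - 1*14 = 4 - 14 = -10)
T = 100 (T = (-10)**2 = 100)
P(W, C) = 3 + W
(sqrt(-10622 + L(-158)) + P(T, -190))*(16860 - 32570) = (sqrt(-10622 + (-158)**3) + (3 + 100))*(16860 - 32570) = (sqrt(-10622 - 3944312) + 103)*(-15710) = (sqrt(-3954934) + 103)*(-15710) = (I*sqrt(3954934) + 103)*(-15710) = (103 + I*sqrt(3954934))*(-15710) = -1618130 - 15710*I*sqrt(3954934)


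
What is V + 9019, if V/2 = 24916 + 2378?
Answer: 63607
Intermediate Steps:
V = 54588 (V = 2*(24916 + 2378) = 2*27294 = 54588)
V + 9019 = 54588 + 9019 = 63607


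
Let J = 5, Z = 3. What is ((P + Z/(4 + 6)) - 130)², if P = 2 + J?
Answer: 1505529/100 ≈ 15055.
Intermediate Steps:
P = 7 (P = 2 + 5 = 7)
((P + Z/(4 + 6)) - 130)² = ((7 + 3/(4 + 6)) - 130)² = ((7 + 3/10) - 130)² = (73/10 - 130)² = (-1227/10)² = 1505529/100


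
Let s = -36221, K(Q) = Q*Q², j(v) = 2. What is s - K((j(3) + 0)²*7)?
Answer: -58173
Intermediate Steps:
K(Q) = Q³
s - K((j(3) + 0)²*7) = -36221 - ((2 + 0)²*7)³ = -36221 - (2²*7)³ = -36221 - (4*7)³ = -36221 - 1*28³ = -36221 - 1*21952 = -36221 - 21952 = -58173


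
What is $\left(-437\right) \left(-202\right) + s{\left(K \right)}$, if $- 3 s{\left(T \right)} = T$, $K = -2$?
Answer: $\frac{264824}{3} \approx 88275.0$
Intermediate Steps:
$s{\left(T \right)} = - \frac{T}{3}$
$\left(-437\right) \left(-202\right) + s{\left(K \right)} = \left(-437\right) \left(-202\right) - - \frac{2}{3} = 88274 + \frac{2}{3} = \frac{264824}{3}$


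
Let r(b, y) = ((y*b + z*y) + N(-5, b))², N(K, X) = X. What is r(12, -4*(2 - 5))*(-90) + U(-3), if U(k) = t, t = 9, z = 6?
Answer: -4678551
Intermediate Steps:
U(k) = 9
r(b, y) = (b + 6*y + b*y)² (r(b, y) = ((y*b + 6*y) + b)² = ((b*y + 6*y) + b)² = ((6*y + b*y) + b)² = (b + 6*y + b*y)²)
r(12, -4*(2 - 5))*(-90) + U(-3) = (12 + 6*(-4*(2 - 5)) + 12*(-4*(2 - 5)))²*(-90) + 9 = (12 + 6*(-4*(-3)) + 12*(-4*(-3)))²*(-90) + 9 = (12 + 6*12 + 12*12)²*(-90) + 9 = (12 + 72 + 144)²*(-90) + 9 = 228²*(-90) + 9 = 51984*(-90) + 9 = -4678560 + 9 = -4678551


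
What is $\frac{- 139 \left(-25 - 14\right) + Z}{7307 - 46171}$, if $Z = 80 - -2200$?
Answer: $- \frac{7701}{38864} \approx -0.19815$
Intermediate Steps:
$Z = 2280$ ($Z = 80 + 2200 = 2280$)
$\frac{- 139 \left(-25 - 14\right) + Z}{7307 - 46171} = \frac{- 139 \left(-25 - 14\right) + 2280}{7307 - 46171} = \frac{- 139 \left(-25 - 14\right) + 2280}{-38864} = \left(\left(-139\right) \left(-39\right) + 2280\right) \left(- \frac{1}{38864}\right) = \left(5421 + 2280\right) \left(- \frac{1}{38864}\right) = 7701 \left(- \frac{1}{38864}\right) = - \frac{7701}{38864}$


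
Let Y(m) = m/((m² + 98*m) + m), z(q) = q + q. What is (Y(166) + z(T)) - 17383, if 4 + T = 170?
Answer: -4518514/265 ≈ -17051.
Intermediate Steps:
T = 166 (T = -4 + 170 = 166)
z(q) = 2*q
Y(m) = m/(m² + 99*m)
(Y(166) + z(T)) - 17383 = (1/(99 + 166) + 2*166) - 17383 = (1/265 + 332) - 17383 = 87981/265 - 17383 = -4518514/265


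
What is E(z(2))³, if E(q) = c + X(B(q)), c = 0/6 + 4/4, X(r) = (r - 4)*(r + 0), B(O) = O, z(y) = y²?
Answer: 1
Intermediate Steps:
X(r) = r*(-4 + r) (X(r) = (-4 + r)*r = r*(-4 + r))
c = 1 (c = 0*(⅙) + 4*(¼) = 0 + 1 = 1)
E(q) = 1 + q*(-4 + q)
E(z(2))³ = (1 + 2²*(-4 + 2²))³ = (1 + 4*(-4 + 4))³ = (1 + 4*0)³ = (1 + 0)³ = 1³ = 1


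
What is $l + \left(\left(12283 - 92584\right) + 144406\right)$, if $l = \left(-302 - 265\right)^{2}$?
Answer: $385594$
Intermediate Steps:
$l = 321489$ ($l = \left(-567\right)^{2} = 321489$)
$l + \left(\left(12283 - 92584\right) + 144406\right) = 321489 + \left(\left(12283 - 92584\right) + 144406\right) = 321489 + \left(-80301 + 144406\right) = 321489 + 64105 = 385594$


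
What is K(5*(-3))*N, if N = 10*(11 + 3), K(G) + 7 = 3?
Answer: -560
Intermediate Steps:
K(G) = -4 (K(G) = -7 + 3 = -4)
N = 140 (N = 10*14 = 140)
K(5*(-3))*N = -4*140 = -560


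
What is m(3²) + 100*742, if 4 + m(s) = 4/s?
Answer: 667768/9 ≈ 74197.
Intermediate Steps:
m(s) = -4 + 4/s
m(3²) + 100*742 = (-4 + 4/(3²)) + 100*742 = (-4 + 4/9) + 74200 = -32/9 + 74200 = 667768/9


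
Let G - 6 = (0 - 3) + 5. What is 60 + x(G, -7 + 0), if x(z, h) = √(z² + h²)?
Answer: 60 + √113 ≈ 70.630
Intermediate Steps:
G = 8 (G = 6 + ((0 - 3) + 5) = 6 + (-3 + 5) = 6 + 2 = 8)
x(z, h) = √(h² + z²)
60 + x(G, -7 + 0) = 60 + √((-7 + 0)² + 8²) = 60 + √((-7)² + 64) = 60 + √(49 + 64) = 60 + √113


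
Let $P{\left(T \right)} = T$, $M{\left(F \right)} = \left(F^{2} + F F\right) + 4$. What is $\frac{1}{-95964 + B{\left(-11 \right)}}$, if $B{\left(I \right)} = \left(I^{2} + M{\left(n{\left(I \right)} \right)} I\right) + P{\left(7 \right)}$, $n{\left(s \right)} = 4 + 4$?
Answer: $- \frac{1}{97288} \approx -1.0279 \cdot 10^{-5}$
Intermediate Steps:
$n{\left(s \right)} = 8$
$M{\left(F \right)} = 4 + 2 F^{2}$ ($M{\left(F \right)} = \left(F^{2} + F^{2}\right) + 4 = 2 F^{2} + 4 = 4 + 2 F^{2}$)
$B{\left(I \right)} = 7 + I^{2} + 132 I$ ($B{\left(I \right)} = \left(I^{2} + \left(4 + 2 \cdot 8^{2}\right) I\right) + 7 = \left(I^{2} + \left(4 + 2 \cdot 64\right) I\right) + 7 = \left(I^{2} + \left(4 + 128\right) I\right) + 7 = \left(I^{2} + 132 I\right) + 7 = 7 + I^{2} + 132 I$)
$\frac{1}{-95964 + B{\left(-11 \right)}} = \frac{1}{-95964 + \left(7 + \left(-11\right)^{2} + 132 \left(-11\right)\right)} = \frac{1}{-95964 + \left(7 + 121 - 1452\right)} = \frac{1}{-95964 - 1324} = \frac{1}{-97288} = - \frac{1}{97288}$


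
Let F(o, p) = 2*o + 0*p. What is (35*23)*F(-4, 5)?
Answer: -6440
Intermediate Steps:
F(o, p) = 2*o (F(o, p) = 2*o + 0 = 2*o)
(35*23)*F(-4, 5) = (35*23)*(2*(-4)) = 805*(-8) = -6440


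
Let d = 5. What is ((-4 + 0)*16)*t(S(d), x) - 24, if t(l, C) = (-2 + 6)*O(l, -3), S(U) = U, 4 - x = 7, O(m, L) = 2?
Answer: -536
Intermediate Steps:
x = -3 (x = 4 - 1*7 = 4 - 7 = -3)
t(l, C) = 8 (t(l, C) = (-2 + 6)*2 = 4*2 = 8)
((-4 + 0)*16)*t(S(d), x) - 24 = ((-4 + 0)*16)*8 - 24 = -4*16*8 - 24 = -64*8 - 24 = -512 - 24 = -536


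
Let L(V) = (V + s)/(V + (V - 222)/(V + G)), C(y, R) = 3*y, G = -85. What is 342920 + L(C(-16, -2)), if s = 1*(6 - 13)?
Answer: 2096620195/6114 ≈ 3.4292e+5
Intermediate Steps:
s = -7 (s = 1*(-7) = -7)
L(V) = (-7 + V)/(V + (-222 + V)/(-85 + V)) (L(V) = (V - 7)/(V + (V - 222)/(V - 85)) = (-7 + V)/(V + (-222 + V)/(-85 + V)))
342920 + L(C(-16, -2)) = 342920 + (595 + (3*(-16))**2 - 276*(-16))/(-222 + (3*(-16))**2 - 252*(-16)) = 342920 + (595 + (-48)**2 - 92*(-48))/(-222 + (-48)**2 - 84*(-48)) = 342920 + (595 + 2304 + 4416)/(-222 + 2304 + 4032) = 342920 + 7315/6114 = 2096620195/6114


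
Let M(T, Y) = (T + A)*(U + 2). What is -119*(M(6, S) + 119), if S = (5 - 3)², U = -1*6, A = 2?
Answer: -10353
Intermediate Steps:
U = -6
S = 4 (S = 2² = 4)
M(T, Y) = -8 - 4*T (M(T, Y) = (T + 2)*(-6 + 2) = (2 + T)*(-4) = -8 - 4*T)
-119*(M(6, S) + 119) = -119*((-8 - 4*6) + 119) = -119*((-8 - 24) + 119) = -119*(-32 + 119) = -119*87 = -10353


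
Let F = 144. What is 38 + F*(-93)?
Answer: -13354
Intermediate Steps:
38 + F*(-93) = 38 + 144*(-93) = 38 - 13392 = -13354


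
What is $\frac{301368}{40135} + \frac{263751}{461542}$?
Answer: $\frac{149679635841}{18523988170} \approx 8.0803$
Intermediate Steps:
$\frac{301368}{40135} + \frac{263751}{461542} = \frac{149679635841}{18523988170}$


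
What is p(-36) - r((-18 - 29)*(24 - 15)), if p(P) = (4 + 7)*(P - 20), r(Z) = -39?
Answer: -577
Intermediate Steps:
p(P) = -220 + 11*P (p(P) = 11*(-20 + P) = -220 + 11*P)
p(-36) - r((-18 - 29)*(24 - 15)) = (-220 + 11*(-36)) - 1*(-39) = (-220 - 396) + 39 = -616 + 39 = -577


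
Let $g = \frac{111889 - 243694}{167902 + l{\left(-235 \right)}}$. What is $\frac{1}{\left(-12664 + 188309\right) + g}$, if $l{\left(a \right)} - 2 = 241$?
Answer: $\frac{33629}{5906739344} \approx 5.6933 \cdot 10^{-6}$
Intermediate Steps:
$l{\left(a \right)} = 243$ ($l{\left(a \right)} = 2 + 241 = 243$)
$g = - \frac{26361}{33629}$ ($g = \frac{111889 - 243694}{167902 + 243} = - \frac{131805}{168145} = \left(-131805\right) \frac{1}{168145} = - \frac{26361}{33629} \approx -0.78388$)
$\frac{1}{\left(-12664 + 188309\right) + g} = \frac{1}{\left(-12664 + 188309\right) - \frac{26361}{33629}} = \frac{1}{175645 - \frac{26361}{33629}} = \frac{1}{\frac{5906739344}{33629}} = \frac{33629}{5906739344}$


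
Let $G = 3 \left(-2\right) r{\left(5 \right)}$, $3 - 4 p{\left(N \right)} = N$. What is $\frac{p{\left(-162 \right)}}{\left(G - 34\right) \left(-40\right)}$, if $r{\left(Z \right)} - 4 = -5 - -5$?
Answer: $\frac{33}{1856} \approx 0.01778$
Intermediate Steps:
$r{\left(Z \right)} = 4$ ($r{\left(Z \right)} = 4 - 0 = 4 + \left(-5 + 5\right) = 4 + 0 = 4$)
$p{\left(N \right)} = \frac{3}{4} - \frac{N}{4}$
$G = -24$ ($G = 3 \left(-2\right) 4 = \left(-6\right) 4 = -24$)
$\frac{p{\left(-162 \right)}}{\left(G - 34\right) \left(-40\right)} = \frac{\frac{3}{4} - - \frac{81}{2}}{\left(-24 - 34\right) \left(-40\right)} = \frac{\frac{3}{4} + \frac{81}{2}}{\left(-58\right) \left(-40\right)} = \frac{165}{4 \cdot 2320} = \frac{165}{4} \cdot \frac{1}{2320} = \frac{33}{1856}$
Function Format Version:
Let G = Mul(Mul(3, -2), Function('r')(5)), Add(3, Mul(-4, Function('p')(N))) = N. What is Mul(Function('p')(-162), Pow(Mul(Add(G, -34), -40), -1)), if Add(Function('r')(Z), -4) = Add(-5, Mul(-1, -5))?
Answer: Rational(33, 1856) ≈ 0.017780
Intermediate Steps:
Function('r')(Z) = 4 (Function('r')(Z) = Add(4, Add(-5, Mul(-1, -5))) = Add(4, Add(-5, 5)) = Add(4, 0) = 4)
Function('p')(N) = Add(Rational(3, 4), Mul(Rational(-1, 4), N))
G = -24 (G = Mul(Mul(3, -2), 4) = Mul(-6, 4) = -24)
Mul(Function('p')(-162), Pow(Mul(Add(G, -34), -40), -1)) = Mul(Add(Rational(3, 4), Mul(Rational(-1, 4), -162)), Pow(Mul(Add(-24, -34), -40), -1)) = Mul(Add(Rational(3, 4), Rational(81, 2)), Pow(Mul(-58, -40), -1)) = Mul(Rational(165, 4), Pow(2320, -1)) = Mul(Rational(165, 4), Rational(1, 2320)) = Rational(33, 1856)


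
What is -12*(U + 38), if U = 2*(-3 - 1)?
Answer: -360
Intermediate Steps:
U = -8 (U = 2*(-4) = -8)
-12*(U + 38) = -12*(-8 + 38) = -12*30 = -360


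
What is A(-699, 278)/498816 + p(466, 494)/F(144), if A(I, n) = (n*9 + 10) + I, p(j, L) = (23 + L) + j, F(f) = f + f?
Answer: 568123/166272 ≈ 3.4168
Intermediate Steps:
F(f) = 2*f
p(j, L) = 23 + L + j
A(I, n) = 10 + I + 9*n (A(I, n) = (9*n + 10) + I = (10 + 9*n) + I = 10 + I + 9*n)
A(-699, 278)/498816 + p(466, 494)/F(144) = (10 - 699 + 9*278)/498816 + (23 + 494 + 466)/((2*144)) = (10 - 699 + 2502)*(1/498816) + 983/288 = 1813*(1/498816) + 983*(1/288) = 1813/498816 + 983/288 = 568123/166272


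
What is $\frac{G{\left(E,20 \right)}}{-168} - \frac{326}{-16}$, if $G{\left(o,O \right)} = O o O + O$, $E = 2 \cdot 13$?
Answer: $- \frac{6997}{168} \approx -41.649$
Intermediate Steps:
$E = 26$
$G{\left(o,O \right)} = O + o O^{2}$ ($G{\left(o,O \right)} = o O^{2} + O = O + o O^{2}$)
$\frac{G{\left(E,20 \right)}}{-168} - \frac{326}{-16} = \frac{20 \left(1 + 20 \cdot 26\right)}{-168} - \frac{326}{-16} = 20 \left(1 + 520\right) \left(- \frac{1}{168}\right) - - \frac{163}{8} = 20 \cdot 521 \left(- \frac{1}{168}\right) + \frac{163}{8} = 10420 \left(- \frac{1}{168}\right) + \frac{163}{8} = - \frac{2605}{42} + \frac{163}{8} = - \frac{6997}{168}$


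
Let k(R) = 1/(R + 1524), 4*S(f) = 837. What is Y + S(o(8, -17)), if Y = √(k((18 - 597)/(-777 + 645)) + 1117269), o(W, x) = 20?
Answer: 837/4 + 5*√202110744528329/67249 ≈ 1266.3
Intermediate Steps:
S(f) = 837/4 (S(f) = (¼)*837 = 837/4)
k(R) = 1/(1524 + R)
Y = 5*√202110744528329/67249 (Y = √(1/(1524 + (18 - 597)/(-777 + 645)) + 1117269) = √(1/(1524 - 579/(-132)) + 1117269) = √(1/(1524 - 579*(-1/132)) + 1117269) = √(1/(1524 + 193/44) + 1117269) = √(1/(67249/44) + 1117269) = √(44/67249 + 1117269) = √(75135223025/67249) = 5*√202110744528329/67249 ≈ 1057.0)
Y + S(o(8, -17)) = 5*√202110744528329/67249 + 837/4 = 837/4 + 5*√202110744528329/67249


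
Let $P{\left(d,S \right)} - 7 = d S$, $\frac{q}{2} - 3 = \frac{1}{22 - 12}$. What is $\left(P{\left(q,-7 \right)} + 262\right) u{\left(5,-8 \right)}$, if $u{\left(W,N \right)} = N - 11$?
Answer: $- \frac{21432}{5} \approx -4286.4$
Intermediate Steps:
$u{\left(W,N \right)} = -11 + N$ ($u{\left(W,N \right)} = N - 11 = -11 + N$)
$q = \frac{31}{5}$ ($q = 6 + \frac{2}{22 - 12} = 6 + \frac{2}{10} = 6 + 2 \cdot \frac{1}{10} = 6 + \frac{1}{5} = \frac{31}{5} \approx 6.2$)
$P{\left(d,S \right)} = 7 + S d$ ($P{\left(d,S \right)} = 7 + d S = 7 + S d$)
$\left(P{\left(q,-7 \right)} + 262\right) u{\left(5,-8 \right)} = \left(\left(7 - \frac{217}{5}\right) + 262\right) \left(-11 - 8\right) = \left(\left(7 - \frac{217}{5}\right) + 262\right) \left(-19\right) = \left(- \frac{182}{5} + 262\right) \left(-19\right) = \frac{1128}{5} \left(-19\right) = - \frac{21432}{5}$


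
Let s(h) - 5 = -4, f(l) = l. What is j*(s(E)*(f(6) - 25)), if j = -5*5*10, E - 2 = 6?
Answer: 4750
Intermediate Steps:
E = 8 (E = 2 + 6 = 8)
s(h) = 1 (s(h) = 5 - 4 = 1)
j = -250 (j = -25*10 = -250)
j*(s(E)*(f(6) - 25)) = -250*(6 - 25) = -250*(-19) = 4750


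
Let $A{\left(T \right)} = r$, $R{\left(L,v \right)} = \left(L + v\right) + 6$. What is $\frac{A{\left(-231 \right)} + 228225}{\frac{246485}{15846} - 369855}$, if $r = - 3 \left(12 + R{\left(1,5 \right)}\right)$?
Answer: $- \frac{3615312438}{5860475845} \approx -0.6169$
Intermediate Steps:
$R{\left(L,v \right)} = 6 + L + v$
$r = -72$ ($r = - 3 \left(12 + \left(6 + 1 + 5\right)\right) = - 3 \left(12 + 12\right) = \left(-3\right) 24 = -72$)
$A{\left(T \right)} = -72$
$\frac{A{\left(-231 \right)} + 228225}{\frac{246485}{15846} - 369855} = \frac{-72 + 228225}{\frac{246485}{15846} - 369855} = \frac{228153}{246485 \cdot \frac{1}{15846} - 369855} = \frac{228153}{\frac{246485}{15846} - 369855} = \frac{228153}{- \frac{5860475845}{15846}} = 228153 \left(- \frac{15846}{5860475845}\right) = - \frac{3615312438}{5860475845}$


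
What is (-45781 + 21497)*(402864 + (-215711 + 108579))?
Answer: -7181555888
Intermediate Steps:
(-45781 + 21497)*(402864 + (-215711 + 108579)) = -24284*(402864 - 107132) = -24284*295732 = -7181555888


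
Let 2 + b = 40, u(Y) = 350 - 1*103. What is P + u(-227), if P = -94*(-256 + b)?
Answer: 20739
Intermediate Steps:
u(Y) = 247 (u(Y) = 350 - 103 = 247)
b = 38 (b = -2 + 40 = 38)
P = 20492 (P = -94*(-256 + 38) = -94*(-218) = 20492)
P + u(-227) = 20492 + 247 = 20739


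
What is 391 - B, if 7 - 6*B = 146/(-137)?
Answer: 320297/822 ≈ 389.66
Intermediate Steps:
B = 1105/822 (B = 7/6 - 73/(3*(-137)) = 7/6 - 73*(-1)/(3*137) = 7/6 - ⅙*(-146/137) = 7/6 + 73/411 = 1105/822 ≈ 1.3443)
391 - B = 391 - 1*1105/822 = 391 - 1105/822 = 320297/822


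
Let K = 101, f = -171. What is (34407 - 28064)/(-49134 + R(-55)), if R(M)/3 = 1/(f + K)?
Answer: -444010/3439383 ≈ -0.12910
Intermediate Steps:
R(M) = -3/70 (R(M) = 3/(-171 + 101) = 3/(-70) = 3*(-1/70) = -3/70)
(34407 - 28064)/(-49134 + R(-55)) = (34407 - 28064)/(-49134 - 3/70) = 6343/(-3439383/70) = 6343*(-70/3439383) = -444010/3439383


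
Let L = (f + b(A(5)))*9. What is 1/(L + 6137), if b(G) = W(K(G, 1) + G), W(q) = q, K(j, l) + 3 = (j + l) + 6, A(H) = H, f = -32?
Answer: 1/5975 ≈ 0.00016736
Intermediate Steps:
K(j, l) = 3 + j + l (K(j, l) = -3 + ((j + l) + 6) = -3 + (6 + j + l) = 3 + j + l)
b(G) = 4 + 2*G (b(G) = (3 + G + 1) + G = (4 + G) + G = 4 + 2*G)
L = -162 (L = (-32 + (4 + 2*5))*9 = (-32 + (4 + 10))*9 = (-32 + 14)*9 = -18*9 = -162)
1/(L + 6137) = 1/(-162 + 6137) = 1/5975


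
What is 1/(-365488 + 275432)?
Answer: -1/90056 ≈ -1.1104e-5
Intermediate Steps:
1/(-365488 + 275432) = 1/(-90056) = -1/90056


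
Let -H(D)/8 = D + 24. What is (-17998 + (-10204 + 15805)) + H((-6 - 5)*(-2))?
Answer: -12765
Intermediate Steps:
H(D) = -192 - 8*D (H(D) = -8*(D + 24) = -8*(24 + D) = -192 - 8*D)
(-17998 + (-10204 + 15805)) + H((-6 - 5)*(-2)) = (-17998 + (-10204 + 15805)) + (-192 - 8*(-6 - 5)*(-2)) = (-17998 + 5601) + (-192 - (-88)*(-2)) = -12397 + (-192 - 8*22) = -12397 + (-192 - 176) = -12397 - 368 = -12765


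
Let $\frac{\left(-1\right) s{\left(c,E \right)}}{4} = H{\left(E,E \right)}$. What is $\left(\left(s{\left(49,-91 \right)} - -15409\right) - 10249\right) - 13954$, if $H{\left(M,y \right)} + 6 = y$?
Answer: $-8406$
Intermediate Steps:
$H{\left(M,y \right)} = -6 + y$
$s{\left(c,E \right)} = 24 - 4 E$ ($s{\left(c,E \right)} = - 4 \left(-6 + E\right) = 24 - 4 E$)
$\left(\left(s{\left(49,-91 \right)} - -15409\right) - 10249\right) - 13954 = \left(\left(\left(24 - -364\right) - -15409\right) - 10249\right) - 13954 = \left(\left(\left(24 + 364\right) + 15409\right) - 10249\right) - 13954 = \left(\left(388 + 15409\right) - 10249\right) - 13954 = \left(15797 - 10249\right) - 13954 = 5548 - 13954 = -8406$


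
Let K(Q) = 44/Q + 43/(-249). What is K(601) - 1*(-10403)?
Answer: 1556783660/149649 ≈ 10403.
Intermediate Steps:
K(Q) = -43/249 + 44/Q (K(Q) = 44/Q + 43*(-1/249) = 44/Q - 43/249 = -43/249 + 44/Q)
K(601) - 1*(-10403) = (-43/249 + 44/601) - 1*(-10403) = (-43/249 + 44*(1/601)) + 10403 = (-43/249 + 44/601) + 10403 = -14887/149649 + 10403 = 1556783660/149649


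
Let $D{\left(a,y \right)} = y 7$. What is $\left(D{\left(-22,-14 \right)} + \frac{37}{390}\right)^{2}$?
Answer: $\frac{1457941489}{152100} \approx 9585.4$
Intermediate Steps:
$D{\left(a,y \right)} = 7 y$
$\left(D{\left(-22,-14 \right)} + \frac{37}{390}\right)^{2} = \left(7 \left(-14\right) + \frac{37}{390}\right)^{2} = \left(-98 + 37 \cdot \frac{1}{390}\right)^{2} = \left(-98 + \frac{37}{390}\right)^{2} = \left(- \frac{38183}{390}\right)^{2} = \frac{1457941489}{152100}$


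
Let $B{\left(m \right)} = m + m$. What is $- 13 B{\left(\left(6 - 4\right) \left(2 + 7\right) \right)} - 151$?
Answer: $-619$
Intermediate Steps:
$B{\left(m \right)} = 2 m$
$- 13 B{\left(\left(6 - 4\right) \left(2 + 7\right) \right)} - 151 = - 13 \cdot 2 \left(6 - 4\right) \left(2 + 7\right) - 151 = - 13 \cdot 2 \cdot 2 \cdot 9 - 151 = - 13 \cdot 2 \cdot 18 - 151 = \left(-13\right) 36 - 151 = -468 - 151 = -619$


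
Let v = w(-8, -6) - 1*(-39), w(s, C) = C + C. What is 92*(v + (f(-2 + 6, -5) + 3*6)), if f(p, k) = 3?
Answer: 4416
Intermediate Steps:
w(s, C) = 2*C
v = 27 (v = 2*(-6) - 1*(-39) = -12 + 39 = 27)
92*(v + (f(-2 + 6, -5) + 3*6)) = 92*(27 + (3 + 3*6)) = 92*(27 + (3 + 18)) = 92*(27 + 21) = 92*48 = 4416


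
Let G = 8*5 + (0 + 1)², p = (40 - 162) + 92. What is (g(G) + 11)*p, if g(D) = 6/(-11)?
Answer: -3450/11 ≈ -313.64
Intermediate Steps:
p = -30 (p = -122 + 92 = -30)
G = 41 (G = 40 + 1² = 40 + 1 = 41)
g(D) = -6/11 (g(D) = 6*(-1/11) = -6/11)
(g(G) + 11)*p = (-6/11 + 11)*(-30) = (115/11)*(-30) = -3450/11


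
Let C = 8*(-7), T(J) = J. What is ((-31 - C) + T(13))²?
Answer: 1444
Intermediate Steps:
C = -56
((-31 - C) + T(13))² = ((-31 - 1*(-56)) + 13)² = ((-31 + 56) + 13)² = (25 + 13)² = 38² = 1444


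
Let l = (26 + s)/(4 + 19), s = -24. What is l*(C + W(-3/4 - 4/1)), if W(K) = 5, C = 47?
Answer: 104/23 ≈ 4.5217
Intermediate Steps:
l = 2/23 (l = (26 - 24)/(4 + 19) = 2/23 ≈ 0.086957)
l*(C + W(-3/4 - 4/1)) = 2*(47 + 5)/23 = (2/23)*52 = 104/23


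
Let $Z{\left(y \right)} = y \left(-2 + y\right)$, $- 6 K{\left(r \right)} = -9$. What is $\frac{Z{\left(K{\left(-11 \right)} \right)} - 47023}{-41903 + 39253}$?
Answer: $\frac{37619}{2120} \approx 17.745$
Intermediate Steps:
$K{\left(r \right)} = \frac{3}{2}$ ($K{\left(r \right)} = \left(- \frac{1}{6}\right) \left(-9\right) = \frac{3}{2}$)
$\frac{Z{\left(K{\left(-11 \right)} \right)} - 47023}{-41903 + 39253} = \frac{\frac{3 \left(-2 + \frac{3}{2}\right)}{2} - 47023}{-41903 + 39253} = \frac{\frac{3}{2} \left(- \frac{1}{2}\right) - 47023}{-2650} = \left(- \frac{3}{4} - 47023\right) \left(- \frac{1}{2650}\right) = \left(- \frac{188095}{4}\right) \left(- \frac{1}{2650}\right) = \frac{37619}{2120}$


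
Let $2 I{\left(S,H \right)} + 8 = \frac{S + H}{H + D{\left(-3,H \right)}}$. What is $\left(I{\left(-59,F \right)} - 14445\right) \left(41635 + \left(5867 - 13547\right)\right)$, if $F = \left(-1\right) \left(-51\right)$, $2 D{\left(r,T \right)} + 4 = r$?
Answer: $- \frac{9321754433}{19} \approx -4.9062 \cdot 10^{8}$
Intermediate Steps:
$D{\left(r,T \right)} = -2 + \frac{r}{2}$
$F = 51$
$I{\left(S,H \right)} = -4 + \frac{H + S}{2 \left(- \frac{7}{2} + H\right)}$ ($I{\left(S,H \right)} = -4 + \frac{\left(S + H\right) \frac{1}{H + \left(-2 + \frac{1}{2} \left(-3\right)\right)}}{2} = -4 + \frac{\left(H + S\right) \frac{1}{H - \frac{7}{2}}}{2} = -4 + \frac{\left(H + S\right) \frac{1}{- \frac{7}{2} + H}}{2} = -4 + \frac{\frac{1}{- \frac{7}{2} + H} \left(H + S\right)}{2} = -4 + \frac{H + S}{2 \left(- \frac{7}{2} + H\right)}$)
$\left(I{\left(-59,F \right)} - 14445\right) \left(41635 + \left(5867 - 13547\right)\right) = \left(\frac{28 - 59 - 357}{-7 + 2 \cdot 51} - 14445\right) \left(41635 + \left(5867 - 13547\right)\right) = \left(\frac{28 - 59 - 357}{-7 + 102} - 14445\right) \left(41635 - 7680\right) = \left(\frac{1}{95} \left(-388\right) - 14445\right) 33955 = \left(- \frac{388}{95} - 14445\right) 33955 = \left(- \frac{1372663}{95}\right) 33955 = - \frac{9321754433}{19}$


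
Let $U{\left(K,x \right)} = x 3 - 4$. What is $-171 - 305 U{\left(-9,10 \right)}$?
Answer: $-8101$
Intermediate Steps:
$U{\left(K,x \right)} = -4 + 3 x$ ($U{\left(K,x \right)} = 3 x - 4 = -4 + 3 x$)
$-171 - 305 U{\left(-9,10 \right)} = -171 - 305 \left(-4 + 3 \cdot 10\right) = -171 - 305 \left(-4 + 30\right) = -171 - 7930 = -8101$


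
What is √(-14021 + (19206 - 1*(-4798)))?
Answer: √9983 ≈ 99.915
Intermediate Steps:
√(-14021 + (19206 - 1*(-4798))) = √(-14021 + (19206 + 4798)) = √(-14021 + 24004) = √9983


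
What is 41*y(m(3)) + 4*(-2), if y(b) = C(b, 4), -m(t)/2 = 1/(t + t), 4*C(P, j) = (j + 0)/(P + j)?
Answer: 35/11 ≈ 3.1818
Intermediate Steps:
C(P, j) = j/(4*(P + j)) (C(P, j) = ((j + 0)/(P + j))/4 = (j/(P + j))/4 = j/(4*(P + j)))
m(t) = -1/t (m(t) = -2/(t + t) = -2*1/(2*t) = -1/t)
y(b) = 1/(4 + b) (y(b) = (¼)*4/(b + 4) = (¼)*4/(4 + b) = 1/(4 + b))
41*y(m(3)) + 4*(-2) = 41/(4 - 1/3) + 4*(-2) = 41/(4 - 1*⅓) - 8 = 41/(4 - ⅓) - 8 = 41/(11/3) - 8 = 41*(3/11) - 8 = 123/11 - 8 = 35/11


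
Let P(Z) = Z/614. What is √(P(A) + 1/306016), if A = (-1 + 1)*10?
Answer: √19126/76504 ≈ 0.0018077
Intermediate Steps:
A = 0 (A = 0*10 = 0)
P(Z) = Z/614 (P(Z) = Z*(1/614) = Z/614)
√(P(A) + 1/306016) = √((1/614)*0 + 1/306016) = √(0 + 1/306016) = √(1/306016) = √19126/76504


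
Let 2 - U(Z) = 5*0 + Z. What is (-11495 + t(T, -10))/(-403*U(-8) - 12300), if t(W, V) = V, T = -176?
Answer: 2301/3266 ≈ 0.70453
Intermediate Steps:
U(Z) = 2 - Z (U(Z) = 2 - (5*0 + Z) = 2 - (0 + Z) = 2 - Z)
(-11495 + t(T, -10))/(-403*U(-8) - 12300) = (-11495 - 10)/(-403*(2 - 1*(-8)) - 12300) = -11505/(-403*(2 + 8) - 12300) = -11505/(-403*10 - 12300) = -11505/(-4030 - 12300) = -11505/(-16330) = -11505*(-1/16330) = 2301/3266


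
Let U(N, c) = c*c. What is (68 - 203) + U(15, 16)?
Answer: 121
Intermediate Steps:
U(N, c) = c**2
(68 - 203) + U(15, 16) = (68 - 203) + 16**2 = -135 + 256 = 121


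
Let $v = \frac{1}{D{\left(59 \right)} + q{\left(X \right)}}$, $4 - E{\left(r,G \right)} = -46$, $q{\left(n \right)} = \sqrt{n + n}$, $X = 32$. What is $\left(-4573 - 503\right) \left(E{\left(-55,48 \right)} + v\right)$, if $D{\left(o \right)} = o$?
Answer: $- \frac{17009676}{67} \approx -2.5388 \cdot 10^{5}$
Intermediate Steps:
$q{\left(n \right)} = \sqrt{2} \sqrt{n}$ ($q{\left(n \right)} = \sqrt{2 n} = \sqrt{2} \sqrt{n}$)
$E{\left(r,G \right)} = 50$ ($E{\left(r,G \right)} = 4 - -46 = 4 + 46 = 50$)
$v = \frac{1}{67}$ ($v = \frac{1}{59 + \sqrt{2} \sqrt{32}} = \frac{1}{59 + \sqrt{2} \cdot 4 \sqrt{2}} = \frac{1}{59 + 8} = \frac{1}{67} \approx 0.014925$)
$\left(-4573 - 503\right) \left(E{\left(-55,48 \right)} + v\right) = \left(-4573 - 503\right) \left(50 + \frac{1}{67}\right) = \left(-5076\right) \frac{3351}{67} = - \frac{17009676}{67}$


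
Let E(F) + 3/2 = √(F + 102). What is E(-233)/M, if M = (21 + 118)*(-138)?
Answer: 1/12788 - I*√131/19182 ≈ 7.8198e-5 - 0.00059668*I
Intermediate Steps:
M = -19182 (M = 139*(-138) = -19182)
E(F) = -3/2 + √(102 + F) (E(F) = -3/2 + √(F + 102) = -3/2 + √(102 + F))
E(-233)/M = (-3/2 + √(102 - 233))/(-19182) = (-3/2 + √(-131))*(-1/19182) = (-3/2 + I*√131)*(-1/19182) = 1/12788 - I*√131/19182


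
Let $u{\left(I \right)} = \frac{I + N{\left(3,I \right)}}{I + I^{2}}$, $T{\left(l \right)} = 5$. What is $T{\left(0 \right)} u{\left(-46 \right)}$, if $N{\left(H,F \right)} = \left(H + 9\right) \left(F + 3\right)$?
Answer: $- \frac{281}{207} \approx -1.3575$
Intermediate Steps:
$N{\left(H,F \right)} = \left(3 + F\right) \left(9 + H\right)$ ($N{\left(H,F \right)} = \left(9 + H\right) \left(3 + F\right) = \left(3 + F\right) \left(9 + H\right)$)
$u{\left(I \right)} = \frac{36 + 13 I}{I + I^{2}}$ ($u{\left(I \right)} = \frac{I + \left(27 + 3 \cdot 3 + 9 I + I 3\right)}{I + I^{2}} = \frac{I + \left(27 + 9 + 9 I + 3 I\right)}{I + I^{2}} = \frac{I + \left(36 + 12 I\right)}{I + I^{2}} = \frac{36 + 13 I}{I + I^{2}}$)
$T{\left(0 \right)} u{\left(-46 \right)} = 5 \frac{36 + 13 \left(-46\right)}{\left(-46\right) \left(1 - 46\right)} = 5 \left(- \frac{36 - 598}{46 \left(-45\right)}\right) = 5 \left(\left(- \frac{1}{46}\right) \left(- \frac{1}{45}\right) \left(-562\right)\right) = 5 \left(- \frac{281}{1035}\right) = - \frac{281}{207}$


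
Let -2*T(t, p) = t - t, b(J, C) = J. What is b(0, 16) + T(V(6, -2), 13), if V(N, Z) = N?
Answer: 0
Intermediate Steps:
T(t, p) = 0 (T(t, p) = -(t - t)/2 = -1/2*0 = 0)
b(0, 16) + T(V(6, -2), 13) = 0 + 0 = 0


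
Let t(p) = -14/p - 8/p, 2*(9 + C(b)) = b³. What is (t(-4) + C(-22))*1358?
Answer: -7234745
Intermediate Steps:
C(b) = -9 + b³/2
t(p) = -22/p
(t(-4) + C(-22))*1358 = (-22/(-4) + (-9 + (½)*(-22)³))*1358 = (-22*(-¼) + (-9 + (½)*(-10648)))*1358 = (11/2 + (-9 - 5324))*1358 = (11/2 - 5333)*1358 = -10655/2*1358 = -7234745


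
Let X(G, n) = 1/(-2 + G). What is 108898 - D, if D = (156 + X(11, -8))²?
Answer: 6846713/81 ≈ 84527.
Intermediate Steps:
D = 1974025/81 (D = (156 + 1/(-2 + 11))² = (156 + 1/9)² = (156 + ⅑)² = (1405/9)² = 1974025/81 ≈ 24371.)
108898 - D = 108898 - 1*1974025/81 = 108898 - 1974025/81 = 6846713/81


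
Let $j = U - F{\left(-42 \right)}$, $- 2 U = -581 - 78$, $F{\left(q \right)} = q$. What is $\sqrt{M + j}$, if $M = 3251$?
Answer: $\frac{3 \sqrt{1610}}{2} \approx 60.187$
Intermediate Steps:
$U = \frac{659}{2}$ ($U = - \frac{-581 - 78}{2} = \left(- \frac{1}{2}\right) \left(-659\right) = \frac{659}{2} \approx 329.5$)
$j = \frac{743}{2}$ ($j = \frac{659}{2} - -42 = \frac{659}{2} + 42 = \frac{743}{2} \approx 371.5$)
$\sqrt{M + j} = \sqrt{3251 + \frac{743}{2}} = \sqrt{\frac{7245}{2}} = \frac{3 \sqrt{1610}}{2}$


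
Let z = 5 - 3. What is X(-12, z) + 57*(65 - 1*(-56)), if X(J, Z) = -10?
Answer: 6887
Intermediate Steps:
z = 2
X(-12, z) + 57*(65 - 1*(-56)) = -10 + 57*(65 - 1*(-56)) = -10 + 57*(65 + 56) = -10 + 57*121 = -10 + 6897 = 6887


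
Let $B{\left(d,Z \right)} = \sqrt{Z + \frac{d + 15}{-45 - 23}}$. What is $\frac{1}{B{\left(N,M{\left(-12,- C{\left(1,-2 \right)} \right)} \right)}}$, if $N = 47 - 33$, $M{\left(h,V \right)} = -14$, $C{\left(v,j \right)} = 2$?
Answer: $- \frac{2 i \sqrt{1853}}{327} \approx - 0.26328 i$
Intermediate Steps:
$N = 14$ ($N = 47 - 33 = 14$)
$B{\left(d,Z \right)} = \sqrt{- \frac{15}{68} + Z - \frac{d}{68}}$ ($B{\left(d,Z \right)} = \sqrt{Z + \frac{15 + d}{-68}} = \sqrt{Z + \left(15 + d\right) \left(- \frac{1}{68}\right)} = \sqrt{Z - \left(\frac{15}{68} + \frac{d}{68}\right)} = \sqrt{- \frac{15}{68} + Z - \frac{d}{68}}$)
$\frac{1}{B{\left(N,M{\left(-12,- C{\left(1,-2 \right)} \right)} \right)}} = \frac{1}{\frac{1}{34} \sqrt{-255 - 238 + 1156 \left(-14\right)}} = \frac{1}{\frac{1}{34} \sqrt{-255 - 238 - 16184}} = \frac{1}{\frac{1}{34} \sqrt{-16677}} = \frac{1}{\frac{1}{34} \cdot 3 i \sqrt{1853}} = \frac{1}{\frac{3}{34} i \sqrt{1853}} = - \frac{2 i \sqrt{1853}}{327}$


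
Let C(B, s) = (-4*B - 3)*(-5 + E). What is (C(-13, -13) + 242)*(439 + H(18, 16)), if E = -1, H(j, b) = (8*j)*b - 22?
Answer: -141492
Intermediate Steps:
H(j, b) = -22 + 8*b*j (H(j, b) = 8*b*j - 22 = -22 + 8*b*j)
C(B, s) = 18 + 24*B (C(B, s) = (-4*B - 3)*(-5 - 1) = (-3 - 4*B)*(-6) = 18 + 24*B)
(C(-13, -13) + 242)*(439 + H(18, 16)) = ((18 + 24*(-13)) + 242)*(439 + (-22 + 8*16*18)) = ((18 - 312) + 242)*(439 + (-22 + 2304)) = (-294 + 242)*(439 + 2282) = -52*2721 = -141492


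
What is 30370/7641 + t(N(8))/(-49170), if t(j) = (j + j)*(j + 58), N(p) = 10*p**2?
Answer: -177782738/12523599 ≈ -14.196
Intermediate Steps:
t(j) = 2*j*(58 + j) (t(j) = (2*j)*(58 + j) = 2*j*(58 + j))
30370/7641 + t(N(8))/(-49170) = 30370/7641 + (2*(10*8**2)*(58 + 10*8**2))/(-49170) = 30370*(1/7641) + (2*(10*64)*(58 + 10*64))*(-1/49170) = 30370/7641 + (2*640*(58 + 640))*(-1/49170) = 30370/7641 + (2*640*698)*(-1/49170) = 30370/7641 + 893440*(-1/49170) = 30370/7641 - 89344/4917 = -177782738/12523599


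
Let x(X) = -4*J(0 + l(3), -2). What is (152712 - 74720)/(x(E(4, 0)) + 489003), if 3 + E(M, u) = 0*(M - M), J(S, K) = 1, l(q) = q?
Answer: 77992/488999 ≈ 0.15949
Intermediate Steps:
E(M, u) = -3 (E(M, u) = -3 + 0*(M - M) = -3 + 0*0 = -3 + 0 = -3)
x(X) = -4 (x(X) = -4*1 = -4)
(152712 - 74720)/(x(E(4, 0)) + 489003) = (152712 - 74720)/(-4 + 489003) = 77992/488999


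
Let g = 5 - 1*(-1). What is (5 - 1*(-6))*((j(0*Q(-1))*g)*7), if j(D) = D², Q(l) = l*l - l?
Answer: 0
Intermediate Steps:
Q(l) = l² - l
g = 6 (g = 5 + 1 = 6)
(5 - 1*(-6))*((j(0*Q(-1))*g)*7) = (5 - 1*(-6))*(((0*(-(-1 - 1)))²*6)*7) = (5 + 6)*(((0*(-1*(-2)))²*6)*7) = 11*(((0*2)²*6)*7) = 11*((0²*6)*7) = 11*((0*6)*7) = 11*(0*7) = 11*0 = 0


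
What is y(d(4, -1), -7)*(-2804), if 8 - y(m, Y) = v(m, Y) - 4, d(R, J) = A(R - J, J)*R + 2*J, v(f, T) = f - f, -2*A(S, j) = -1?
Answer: -33648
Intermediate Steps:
A(S, j) = 1/2 (A(S, j) = -1/2*(-1) = 1/2)
v(f, T) = 0
d(R, J) = R/2 + 2*J
y(m, Y) = 12 (y(m, Y) = 8 - (0 - 4) = 8 - 1*(-4) = 8 + 4 = 12)
y(d(4, -1), -7)*(-2804) = 12*(-2804) = -33648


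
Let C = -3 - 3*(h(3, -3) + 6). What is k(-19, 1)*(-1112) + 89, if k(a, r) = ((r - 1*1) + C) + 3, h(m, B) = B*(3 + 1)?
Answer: -19927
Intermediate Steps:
h(m, B) = 4*B (h(m, B) = B*4 = 4*B)
C = 15 (C = -3 - 3*(4*(-3) + 6) = -3 - 3*(-12 + 6) = -3 - 3*(-6) = -3 + 18 = 15)
k(a, r) = 17 + r (k(a, r) = ((r - 1*1) + 15) + 3 = ((r - 1) + 15) + 3 = ((-1 + r) + 15) + 3 = (14 + r) + 3 = 17 + r)
k(-19, 1)*(-1112) + 89 = (17 + 1)*(-1112) + 89 = 18*(-1112) + 89 = -20016 + 89 = -19927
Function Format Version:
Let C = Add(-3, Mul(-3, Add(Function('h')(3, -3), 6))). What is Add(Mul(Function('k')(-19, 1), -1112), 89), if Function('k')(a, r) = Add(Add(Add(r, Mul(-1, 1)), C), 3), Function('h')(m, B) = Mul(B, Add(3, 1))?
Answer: -19927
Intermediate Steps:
Function('h')(m, B) = Mul(4, B) (Function('h')(m, B) = Mul(B, 4) = Mul(4, B))
C = 15 (C = Add(-3, Mul(-3, Add(Mul(4, -3), 6))) = Add(-3, Mul(-3, Add(-12, 6))) = Add(-3, Mul(-3, -6)) = Add(-3, 18) = 15)
Function('k')(a, r) = Add(17, r) (Function('k')(a, r) = Add(Add(Add(r, Mul(-1, 1)), 15), 3) = Add(Add(Add(r, -1), 15), 3) = Add(Add(Add(-1, r), 15), 3) = Add(Add(14, r), 3) = Add(17, r))
Add(Mul(Function('k')(-19, 1), -1112), 89) = Add(Mul(Add(17, 1), -1112), 89) = Add(Mul(18, -1112), 89) = Add(-20016, 89) = -19927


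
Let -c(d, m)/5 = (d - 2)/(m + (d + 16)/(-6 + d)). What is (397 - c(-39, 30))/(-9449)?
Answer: -535856/12973477 ≈ -0.041304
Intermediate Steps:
c(d, m) = -5*(-2 + d)/(m + (16 + d)/(-6 + d)) (c(d, m) = -5*(d - 2)/(m + (d + 16)/(-6 + d)) = -5*(-2 + d)/(m + (16 + d)/(-6 + d)))
(397 - c(-39, 30))/(-9449) = (397 - 5*(-12 - 1*(-39)² + 8*(-39))/(16 - 39 - 6*30 - 39*30))/(-9449) = (397 - 5*(-12 - 1*1521 - 312)/(16 - 39 - 180 - 1170))*(-1/9449) = (397 - 5*(-12 - 1521 - 312)/(-1373))*(-1/9449) = (397 - 5*(-1)*(-1845)/1373)*(-1/9449) = (397 - 1*9225/1373)*(-1/9449) = (397 - 9225/1373)*(-1/9449) = (535856/1373)*(-1/9449) = -535856/12973477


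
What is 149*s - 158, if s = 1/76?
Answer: -11859/76 ≈ -156.04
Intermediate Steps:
s = 1/76 ≈ 0.013158
149*s - 158 = 149*(1/76) - 158 = 149/76 - 158 = -11859/76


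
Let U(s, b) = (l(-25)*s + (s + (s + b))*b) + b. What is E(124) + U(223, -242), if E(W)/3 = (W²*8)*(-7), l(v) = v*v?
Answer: -2493403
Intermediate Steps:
l(v) = v²
E(W) = -168*W² (E(W) = 3*((W²*8)*(-7)) = 3*((8*W²)*(-7)) = 3*(-56*W²) = -168*W²)
U(s, b) = b + 625*s + b*(b + 2*s) (U(s, b) = ((-25)²*s + (s + (s + b))*b) + b = (625*s + (s + (b + s))*b) + b = (625*s + (b + 2*s)*b) + b = (625*s + b*(b + 2*s)) + b = b + 625*s + b*(b + 2*s))
E(124) + U(223, -242) = -168*124² + (-242 + (-242)² + 625*223 + 2*(-242)*223) = -168*15376 + (-242 + 58564 + 139375 - 107932) = -2583168 + 89765 = -2493403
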